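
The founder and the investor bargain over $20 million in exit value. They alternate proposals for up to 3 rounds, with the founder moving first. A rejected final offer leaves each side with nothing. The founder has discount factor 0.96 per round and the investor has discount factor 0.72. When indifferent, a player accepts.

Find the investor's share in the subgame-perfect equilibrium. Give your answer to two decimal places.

Work backward from the last round.
Round 3 (the founder proposes): rejection yields 0 for the investor; the founder offers 0 and keeps 20.
Round 2 (the investor proposes): the founder can get 20 next round, worth 0.96 × 20 = 19.2 now, so the investor offers 19.2, keeping 0.8.
Round 1 (the founder proposes): the investor can get 0.8 next round, worth 0.72 × 0.8 = 0.576 now, so the founder offers 0.576, keeping 19.424.

0.58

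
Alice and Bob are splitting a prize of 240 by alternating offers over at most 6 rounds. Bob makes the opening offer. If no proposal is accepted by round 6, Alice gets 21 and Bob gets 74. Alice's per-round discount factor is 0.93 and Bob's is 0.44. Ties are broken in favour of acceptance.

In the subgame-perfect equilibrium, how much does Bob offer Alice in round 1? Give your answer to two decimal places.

Round 6 (Alice proposes): Bob gets 74 if talks fail, so Alice offers 74 and keeps 166.
Round 5 (Bob proposes): Alice can get 166 next round, worth 0.93 × 166 = 154.38 now. Bob offers 154.38 and keeps 240 − 154.38 = 85.62.
Round 4 (Alice proposes): Bob can get 85.62 next round, worth 0.44 × 85.62 = 37.6728 now; Alice offers that and keeps 202.3272.
Round 3 (Bob proposes): Alice can get 202.3272 next round, worth 0.93 × 202.3272 = 188.164296 now, so Bob offers 188.164296, keeping 51.835704.
Round 2 (Alice proposes): Bob can get 51.835704 next round, worth 0.44 × 51.835704 = 22.80770976 now; Alice offers that and keeps 217.19229024.
Round 1 (Bob proposes): Alice can get 217.19229024 next round, worth 0.93 × 217.19229024 = 201.9888299232 now, so Bob offers 201.9888299232, keeping 38.0111700768.

201.99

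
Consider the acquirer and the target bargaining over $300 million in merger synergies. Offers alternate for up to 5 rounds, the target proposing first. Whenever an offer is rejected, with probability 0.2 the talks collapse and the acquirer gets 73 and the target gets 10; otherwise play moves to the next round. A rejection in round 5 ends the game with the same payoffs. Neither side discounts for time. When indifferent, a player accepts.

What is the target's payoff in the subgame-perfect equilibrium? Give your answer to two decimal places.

By backward induction:
Round 5 (the target proposes): the acquirer gets 73 if talks fail, so the target offers 73 and keeps 227.
Round 4 (the acquirer proposes): rejecting gives the target an expected 0.8 × 227 + 0.2 × 10 = 183.6. The acquirer offers 183.6 and keeps 300 − 183.6 = 116.4.
Round 3 (the target proposes): rejecting gives the acquirer an expected 0.8 × 116.4 + 0.2 × 73 = 107.72, so the target offers 107.72, keeping 192.28.
Round 2 (the acquirer proposes): rejecting gives the target an expected 0.8 × 192.28 + 0.2 × 10 = 155.824, so the acquirer offers 155.824, keeping 144.176.
Round 1 (the target proposes): rejecting gives the acquirer an expected 0.8 × 144.176 + 0.2 × 73 = 129.9408; the target offers that and keeps 170.0592.

170.06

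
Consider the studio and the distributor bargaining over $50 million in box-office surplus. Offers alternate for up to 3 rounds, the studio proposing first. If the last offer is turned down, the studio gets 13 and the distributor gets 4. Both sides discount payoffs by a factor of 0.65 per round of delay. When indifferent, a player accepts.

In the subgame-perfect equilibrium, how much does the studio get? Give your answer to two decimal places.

36.94

Work backward from the last round.
Round 3 (the studio proposes): the distributor gets 4 if talks fail, so the studio offers 4 and keeps 46.
Round 2 (the distributor proposes): the studio can get 46 next round, worth 0.65 × 46 = 29.9 now; the distributor offers that and keeps 20.1.
Round 1 (the studio proposes): the distributor can get 20.1 next round, worth 0.65 × 20.1 = 13.065 now. The studio offers 13.065 and keeps 50 − 13.065 = 36.935.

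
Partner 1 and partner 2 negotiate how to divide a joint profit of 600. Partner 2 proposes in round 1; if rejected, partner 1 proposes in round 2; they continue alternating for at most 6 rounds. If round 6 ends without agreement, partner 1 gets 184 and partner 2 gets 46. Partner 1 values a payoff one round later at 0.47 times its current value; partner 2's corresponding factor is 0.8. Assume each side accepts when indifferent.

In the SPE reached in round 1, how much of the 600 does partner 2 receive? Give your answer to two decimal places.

485.58

Round 6 (partner 1 proposes): partner 2 gets 46 if talks fail, so partner 1 offers 46 and keeps 554.
Round 5 (partner 2 proposes): partner 1 can get 554 next round, worth 0.47 × 554 = 260.38 now, so partner 2 offers 260.38, keeping 339.62.
Round 4 (partner 1 proposes): partner 2 can get 339.62 next round, worth 0.8 × 339.62 = 271.696 now, so partner 1 offers 271.696, keeping 328.304.
Round 3 (partner 2 proposes): partner 1 can get 328.304 next round, worth 0.47 × 328.304 = 154.30288 now; partner 2 offers that and keeps 445.69712.
Round 2 (partner 1 proposes): partner 2 can get 445.69712 next round, worth 0.8 × 445.69712 = 356.557696 now. Partner 1 offers 356.557696 and keeps 600 − 356.557696 = 243.442304.
Round 1 (partner 2 proposes): partner 1 can get 243.442304 next round, worth 0.47 × 243.442304 = 114.41788288 now; partner 2 offers that and keeps 485.58211712.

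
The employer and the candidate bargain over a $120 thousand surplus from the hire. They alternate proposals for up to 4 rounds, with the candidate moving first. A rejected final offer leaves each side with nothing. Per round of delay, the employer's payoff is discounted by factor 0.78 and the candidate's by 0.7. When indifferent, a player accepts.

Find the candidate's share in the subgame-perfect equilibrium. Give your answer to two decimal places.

40.81

Round 4 (the employer proposes): the candidate will accept anything ≥ 0, so the employer offers 0 and keeps 120.
Round 3 (the candidate proposes): the employer can get 120 next round, worth 0.78 × 120 = 93.6 now; the candidate offers that and keeps 26.4.
Round 2 (the employer proposes): the candidate can get 26.4 next round, worth 0.7 × 26.4 = 18.48 now; the employer offers that and keeps 101.52.
Round 1 (the candidate proposes): the employer can get 101.52 next round, worth 0.78 × 101.52 = 79.1856 now; the candidate offers that and keeps 40.8144.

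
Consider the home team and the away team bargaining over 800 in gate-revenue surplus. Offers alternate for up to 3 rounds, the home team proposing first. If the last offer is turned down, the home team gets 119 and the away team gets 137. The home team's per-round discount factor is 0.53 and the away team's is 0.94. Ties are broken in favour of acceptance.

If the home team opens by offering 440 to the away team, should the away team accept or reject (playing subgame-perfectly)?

Work out the away team's continuation value if the offer is rejected.
Round 3 (the home team proposes): the away team gets 137 if talks fail, so the home team offers 137 and keeps 663.
Round 2 (the away team proposes): the home team can get 663 next round, worth 0.53 × 663 = 351.39 now, so the away team offers 351.39, keeping 448.61.
So by rejecting in round 1, the away team gets 448.61 next round, worth 0.94 × 448.61 = 421.6934 now.
Offer 440 ≥ 421.6934, so the away team accepts.

Accept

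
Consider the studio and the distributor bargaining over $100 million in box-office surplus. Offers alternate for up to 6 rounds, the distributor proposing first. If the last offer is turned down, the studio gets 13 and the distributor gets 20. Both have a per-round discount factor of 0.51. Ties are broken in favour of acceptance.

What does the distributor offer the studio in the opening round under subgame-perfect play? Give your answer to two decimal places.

Round 6 (the studio proposes): the distributor gets 20 if talks fail, so the studio offers 20 and keeps 80.
Round 5 (the distributor proposes): the studio can get 80 next round, worth 0.51 × 80 = 40.8 now. The distributor offers 40.8 and keeps 100 − 40.8 = 59.2.
Round 4 (the studio proposes): the distributor can get 59.2 next round, worth 0.51 × 59.2 = 30.192 now, so the studio offers 30.192, keeping 69.808.
Round 3 (the distributor proposes): the studio can get 69.808 next round, worth 0.51 × 69.808 = 35.60208 now, so the distributor offers 35.60208, keeping 64.39792.
Round 2 (the studio proposes): the distributor can get 64.39792 next round, worth 0.51 × 64.39792 = 32.8429392 now; the studio offers that and keeps 67.1570608.
Round 1 (the distributor proposes): the studio can get 67.1570608 next round, worth 0.51 × 67.1570608 = 34.250101008 now; the distributor offers that and keeps 65.749898992.

34.25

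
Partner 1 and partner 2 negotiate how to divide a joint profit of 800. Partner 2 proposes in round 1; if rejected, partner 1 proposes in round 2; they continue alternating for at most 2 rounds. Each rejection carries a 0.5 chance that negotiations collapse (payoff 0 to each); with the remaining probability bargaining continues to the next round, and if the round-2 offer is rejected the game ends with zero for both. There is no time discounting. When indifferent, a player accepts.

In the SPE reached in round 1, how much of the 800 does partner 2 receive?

Round 2 (partner 1 proposes): partner 2 will accept anything ≥ 0, so partner 1 offers 0 and keeps 800.
Round 1 (partner 2 proposes): rejecting gives partner 1 an expected 0.5 × 800 = 400, so partner 2 offers 400, keeping 400.

400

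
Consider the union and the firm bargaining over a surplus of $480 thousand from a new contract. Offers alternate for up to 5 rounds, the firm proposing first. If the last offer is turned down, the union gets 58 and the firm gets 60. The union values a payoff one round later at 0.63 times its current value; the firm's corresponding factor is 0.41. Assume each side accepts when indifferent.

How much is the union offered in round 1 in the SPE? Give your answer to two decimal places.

Round 5 (the firm proposes): the union gets 58 if talks fail, so the firm offers 58 and keeps 422.
Round 4 (the union proposes): the firm can get 422 next round, worth 0.41 × 422 = 173.02 now, so the union offers 173.02, keeping 306.98.
Round 3 (the firm proposes): the union can get 306.98 next round, worth 0.63 × 306.98 = 193.3974 now. The firm offers 193.3974 and keeps 480 − 193.3974 = 286.6026.
Round 2 (the union proposes): the firm can get 286.6026 next round, worth 0.41 × 286.6026 = 117.507066 now. The union offers 117.507066 and keeps 480 − 117.507066 = 362.492934.
Round 1 (the firm proposes): the union can get 362.492934 next round, worth 0.63 × 362.492934 = 228.37054842 now, so the firm offers 228.37054842, keeping 251.62945158.

228.37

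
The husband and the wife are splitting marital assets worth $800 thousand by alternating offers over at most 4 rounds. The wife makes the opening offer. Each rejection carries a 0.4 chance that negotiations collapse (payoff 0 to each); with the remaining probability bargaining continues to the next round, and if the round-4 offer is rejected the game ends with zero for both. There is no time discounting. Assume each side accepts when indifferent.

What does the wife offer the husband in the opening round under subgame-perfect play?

Round 4 (the husband proposes): the wife will accept anything ≥ 0, so the husband offers 0 and keeps 800.
Round 3 (the wife proposes): rejecting gives the husband an expected 0.6 × 800 = 480, so the wife offers 480, keeping 320.
Round 2 (the husband proposes): rejecting gives the wife an expected 0.6 × 320 = 192; the husband offers that and keeps 608.
Round 1 (the wife proposes): rejecting gives the husband an expected 0.6 × 608 = 364.8. The wife offers 364.8 and keeps 800 − 364.8 = 435.2.

364.8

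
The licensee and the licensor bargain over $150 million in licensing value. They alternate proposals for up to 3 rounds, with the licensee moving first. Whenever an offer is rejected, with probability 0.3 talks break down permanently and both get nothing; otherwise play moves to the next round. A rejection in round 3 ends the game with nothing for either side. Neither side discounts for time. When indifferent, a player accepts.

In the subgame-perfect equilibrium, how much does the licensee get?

By backward induction:
Round 3 (the licensee proposes): the licensor will accept anything ≥ 0, so the licensee offers 0 and keeps 150.
Round 2 (the licensor proposes): rejecting gives the licensee an expected 0.7 × 150 = 105. The licensor offers 105 and keeps 150 − 105 = 45.
Round 1 (the licensee proposes): rejecting gives the licensor an expected 0.7 × 45 = 31.5, so the licensee offers 31.5, keeping 118.5.

118.5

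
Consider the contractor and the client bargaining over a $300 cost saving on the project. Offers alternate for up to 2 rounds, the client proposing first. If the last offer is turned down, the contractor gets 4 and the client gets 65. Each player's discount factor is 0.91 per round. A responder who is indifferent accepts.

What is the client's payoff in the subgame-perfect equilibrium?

Round 2 (the contractor proposes): the client gets 65 if talks fail, so the contractor offers 65 and keeps 235.
Round 1 (the client proposes): the contractor can get 235 next round, worth 0.91 × 235 = 213.85 now; the client offers that and keeps 86.15.

86.15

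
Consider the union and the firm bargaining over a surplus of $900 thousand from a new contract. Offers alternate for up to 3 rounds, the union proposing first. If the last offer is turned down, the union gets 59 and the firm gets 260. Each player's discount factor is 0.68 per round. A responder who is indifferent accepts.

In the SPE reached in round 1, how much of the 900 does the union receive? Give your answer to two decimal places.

583.94

Round 3 (the union proposes): the firm gets 260 if talks fail, so the union offers 260 and keeps 640.
Round 2 (the firm proposes): the union can get 640 next round, worth 0.68 × 640 = 435.2 now, so the firm offers 435.2, keeping 464.8.
Round 1 (the union proposes): the firm can get 464.8 next round, worth 0.68 × 464.8 = 316.064 now. The union offers 316.064 and keeps 900 − 316.064 = 583.936.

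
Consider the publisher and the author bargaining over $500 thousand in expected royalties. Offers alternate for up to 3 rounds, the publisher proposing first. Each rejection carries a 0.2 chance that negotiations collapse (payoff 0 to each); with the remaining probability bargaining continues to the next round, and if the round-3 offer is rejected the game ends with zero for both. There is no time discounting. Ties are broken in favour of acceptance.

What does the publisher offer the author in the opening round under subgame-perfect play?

80

Round 3 (the publisher proposes): the author will accept anything ≥ 0, so the publisher offers 0 and keeps 500.
Round 2 (the author proposes): rejecting gives the publisher an expected 0.8 × 500 = 400; the author offers that and keeps 100.
Round 1 (the publisher proposes): rejecting gives the author an expected 0.8 × 100 = 80. The publisher offers 80 and keeps 500 − 80 = 420.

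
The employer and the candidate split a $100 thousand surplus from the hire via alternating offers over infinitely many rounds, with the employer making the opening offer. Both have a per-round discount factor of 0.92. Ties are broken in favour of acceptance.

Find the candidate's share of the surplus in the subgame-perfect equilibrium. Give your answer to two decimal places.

47.92

In a stationary SPE each proposer offers the other exactly their discounted continuation value.
If the employer keeps x when proposing and the candidate keeps y when proposing, then x = 100 − 0.92y and y = 100 − 0.92x.
Solving: x = 100(1 − 0.92) / (1 − 0.92·0.92) = 8 / 0.1536 ≈ 52.0833.
The candidate gets 100 − 52.0833 ≈ 47.9167.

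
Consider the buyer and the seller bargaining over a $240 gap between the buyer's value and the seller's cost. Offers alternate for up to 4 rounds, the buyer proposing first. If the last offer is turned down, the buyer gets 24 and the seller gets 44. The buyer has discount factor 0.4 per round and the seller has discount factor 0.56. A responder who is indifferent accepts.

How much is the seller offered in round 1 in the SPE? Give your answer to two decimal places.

Round 4 (the seller proposes): the buyer gets 24 if talks fail, so the seller offers 24 and keeps 216.
Round 3 (the buyer proposes): the seller can get 216 next round, worth 0.56 × 216 = 120.96 now, so the buyer offers 120.96, keeping 119.04.
Round 2 (the seller proposes): the buyer can get 119.04 next round, worth 0.4 × 119.04 = 47.616 now. The seller offers 47.616 and keeps 240 − 47.616 = 192.384.
Round 1 (the buyer proposes): the seller can get 192.384 next round, worth 0.56 × 192.384 = 107.73504 now; the buyer offers that and keeps 132.26496.

107.74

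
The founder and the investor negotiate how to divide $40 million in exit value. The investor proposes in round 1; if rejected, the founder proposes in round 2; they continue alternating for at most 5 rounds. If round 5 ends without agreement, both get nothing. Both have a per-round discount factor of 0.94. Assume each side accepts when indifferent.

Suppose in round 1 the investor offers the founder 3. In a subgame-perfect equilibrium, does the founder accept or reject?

Round 5 (the investor proposes): rejection yields 0 for the founder; the investor offers 0 and keeps 40.
Round 4 (the founder proposes): the investor can get 40 next round, worth 0.94 × 40 = 37.6 now, so the founder offers 37.6, keeping 2.4.
Round 3 (the investor proposes): the founder can get 2.4 next round, worth 0.94 × 2.4 = 2.256 now, so the investor offers 2.256, keeping 37.744.
Round 2 (the founder proposes): the investor can get 37.744 next round, worth 0.94 × 37.744 = 35.47936 now; the founder offers that and keeps 4.52064.
So by rejecting in round 1, the founder gets 4.52064 next round, worth 0.94 × 4.52064 = 4.2494016 now.
Offer 3 < 4.2494016, so the founder rejects.

Reject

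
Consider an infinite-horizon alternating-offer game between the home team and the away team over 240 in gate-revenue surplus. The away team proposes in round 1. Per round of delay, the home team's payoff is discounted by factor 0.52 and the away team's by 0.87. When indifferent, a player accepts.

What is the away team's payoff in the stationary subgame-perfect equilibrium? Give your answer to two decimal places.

210.37

Let x be the away team's share when the away team proposes and y be the home team's share when the home team proposes.
The home team accepts iff offered ≥ 0.52·y, so x = 240 − 0.52y. Symmetrically y = 240 − 0.87x.
Substituting: x = 240 − 0.52(240 − 0.87x), giving x(1 − 0.87·0.52) = 240(1 − 0.52).
So x = 240 × 0.48 / 0.5476 ≈ 210.3725, and the home team receives 240 − x ≈ 29.6275.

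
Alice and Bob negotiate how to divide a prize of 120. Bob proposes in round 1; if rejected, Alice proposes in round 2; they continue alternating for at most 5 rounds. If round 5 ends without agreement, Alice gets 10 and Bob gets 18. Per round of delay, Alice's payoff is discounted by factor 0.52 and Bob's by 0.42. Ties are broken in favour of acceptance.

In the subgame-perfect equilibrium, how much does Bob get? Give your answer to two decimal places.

Round 5 (Bob proposes): Alice gets 10 if talks fail, so Bob offers 10 and keeps 110.
Round 4 (Alice proposes): Bob can get 110 next round, worth 0.42 × 110 = 46.2 now. Alice offers 46.2 and keeps 120 − 46.2 = 73.8.
Round 3 (Bob proposes): Alice can get 73.8 next round, worth 0.52 × 73.8 = 38.376 now. Bob offers 38.376 and keeps 120 − 38.376 = 81.624.
Round 2 (Alice proposes): Bob can get 81.624 next round, worth 0.42 × 81.624 = 34.28208 now. Alice offers 34.28208 and keeps 120 − 34.28208 = 85.71792.
Round 1 (Bob proposes): Alice can get 85.71792 next round, worth 0.52 × 85.71792 = 44.5733184 now. Bob offers 44.5733184 and keeps 120 − 44.5733184 = 75.4266816.

75.43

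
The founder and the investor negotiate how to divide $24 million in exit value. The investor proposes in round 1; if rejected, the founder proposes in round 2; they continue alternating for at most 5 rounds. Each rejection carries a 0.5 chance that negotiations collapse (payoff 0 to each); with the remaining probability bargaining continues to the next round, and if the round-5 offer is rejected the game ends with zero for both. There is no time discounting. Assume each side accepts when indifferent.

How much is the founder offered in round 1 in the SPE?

By backward induction:
Round 5 (the investor proposes): the founder will accept anything ≥ 0, so the investor offers 0 and keeps 24.
Round 4 (the founder proposes): rejecting gives the investor an expected 0.5 × 24 = 12, so the founder offers 12, keeping 12.
Round 3 (the investor proposes): rejecting gives the founder an expected 0.5 × 12 = 6. The investor offers 6 and keeps 24 − 6 = 18.
Round 2 (the founder proposes): rejecting gives the investor an expected 0.5 × 18 = 9; the founder offers that and keeps 15.
Round 1 (the investor proposes): rejecting gives the founder an expected 0.5 × 15 = 7.5; the investor offers that and keeps 16.5.

7.5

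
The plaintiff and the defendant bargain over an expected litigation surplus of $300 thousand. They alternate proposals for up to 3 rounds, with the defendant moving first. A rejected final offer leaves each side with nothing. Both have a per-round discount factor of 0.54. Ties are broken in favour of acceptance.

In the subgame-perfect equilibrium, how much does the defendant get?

225.48

Round 3 (the defendant proposes): the plaintiff will accept anything ≥ 0, so the defendant offers 0 and keeps 300.
Round 2 (the plaintiff proposes): the defendant can get 300 next round, worth 0.54 × 300 = 162 now. The plaintiff offers 162 and keeps 300 − 162 = 138.
Round 1 (the defendant proposes): the plaintiff can get 138 next round, worth 0.54 × 138 = 74.52 now; the defendant offers that and keeps 225.48.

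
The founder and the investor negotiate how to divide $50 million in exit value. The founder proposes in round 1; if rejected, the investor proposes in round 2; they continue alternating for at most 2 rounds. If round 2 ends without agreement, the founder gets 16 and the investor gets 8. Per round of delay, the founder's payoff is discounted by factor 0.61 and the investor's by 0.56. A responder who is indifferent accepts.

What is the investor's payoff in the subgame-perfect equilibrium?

Round 2 (the investor proposes): the founder gets 16 if talks fail, so the investor offers 16 and keeps 34.
Round 1 (the founder proposes): the investor can get 34 next round, worth 0.56 × 34 = 19.04 now, so the founder offers 19.04, keeping 30.96.

19.04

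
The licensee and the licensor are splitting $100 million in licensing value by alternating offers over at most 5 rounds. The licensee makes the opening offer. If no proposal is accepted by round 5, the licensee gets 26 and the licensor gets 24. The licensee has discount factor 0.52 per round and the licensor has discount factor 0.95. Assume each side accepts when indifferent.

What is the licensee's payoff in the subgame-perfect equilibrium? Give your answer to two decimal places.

Solve by backward induction from round 5.
Round 5 (the licensee proposes): the licensor gets 24 if talks fail, so the licensee offers 24 and keeps 76.
Round 4 (the licensor proposes): the licensee can get 76 next round, worth 0.52 × 76 = 39.52 now. The licensor offers 39.52 and keeps 100 − 39.52 = 60.48.
Round 3 (the licensee proposes): the licensor can get 60.48 next round, worth 0.95 × 60.48 = 57.456 now, so the licensee offers 57.456, keeping 42.544.
Round 2 (the licensor proposes): the licensee can get 42.544 next round, worth 0.52 × 42.544 = 22.12288 now, so the licensor offers 22.12288, keeping 77.87712.
Round 1 (the licensee proposes): the licensor can get 77.87712 next round, worth 0.95 × 77.87712 = 73.983264 now, so the licensee offers 73.983264, keeping 26.016736.

26.02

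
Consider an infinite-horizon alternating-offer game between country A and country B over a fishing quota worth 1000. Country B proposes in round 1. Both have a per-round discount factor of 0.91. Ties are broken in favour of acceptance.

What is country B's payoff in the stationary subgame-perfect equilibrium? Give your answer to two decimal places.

523.56

In a stationary SPE each proposer offers the other exactly their discounted continuation value.
If country B keeps x when proposing and country A keeps y when proposing, then x = 1000 − 0.91y and y = 1000 − 0.91x.
Solving: x = 1000(1 − 0.91) / (1 − 0.91·0.91) = 90 / 0.1719 ≈ 523.5602.
Country A gets 1000 − 523.5602 ≈ 476.4398.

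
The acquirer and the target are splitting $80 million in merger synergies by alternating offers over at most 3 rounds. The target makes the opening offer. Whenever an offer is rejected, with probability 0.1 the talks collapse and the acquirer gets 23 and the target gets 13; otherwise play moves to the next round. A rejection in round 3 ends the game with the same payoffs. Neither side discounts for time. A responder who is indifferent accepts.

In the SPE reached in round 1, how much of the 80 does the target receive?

Round 3 (the target proposes): the acquirer gets 23 if talks fail, so the target offers 23 and keeps 57.
Round 2 (the acquirer proposes): rejecting gives the target an expected 0.9 × 57 + 0.1 × 13 = 52.6. The acquirer offers 52.6 and keeps 80 − 52.6 = 27.4.
Round 1 (the target proposes): rejecting gives the acquirer an expected 0.9 × 27.4 + 0.1 × 23 = 26.96, so the target offers 26.96, keeping 53.04.

53.04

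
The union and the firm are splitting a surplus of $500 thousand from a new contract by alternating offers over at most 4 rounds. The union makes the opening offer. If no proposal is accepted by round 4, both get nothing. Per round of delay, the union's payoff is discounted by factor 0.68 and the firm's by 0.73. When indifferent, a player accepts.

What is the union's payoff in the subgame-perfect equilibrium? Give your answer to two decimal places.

Round 4 (the firm proposes): rejection yields 0 for the union; the firm offers 0 and keeps 500.
Round 3 (the union proposes): the firm can get 500 next round, worth 0.73 × 500 = 365 now; the union offers that and keeps 135.
Round 2 (the firm proposes): the union can get 135 next round, worth 0.68 × 135 = 91.8 now; the firm offers that and keeps 408.2.
Round 1 (the union proposes): the firm can get 408.2 next round, worth 0.73 × 408.2 = 297.986 now. The union offers 297.986 and keeps 500 − 297.986 = 202.014.

202.01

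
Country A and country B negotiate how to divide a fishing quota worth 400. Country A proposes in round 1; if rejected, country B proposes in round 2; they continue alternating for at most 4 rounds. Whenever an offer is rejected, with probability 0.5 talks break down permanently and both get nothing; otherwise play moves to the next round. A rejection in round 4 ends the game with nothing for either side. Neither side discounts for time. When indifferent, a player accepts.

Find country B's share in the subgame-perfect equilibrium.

150

Round 4 (country B proposes): country A will accept anything ≥ 0, so country B offers 0 and keeps 400.
Round 3 (country A proposes): rejecting gives country B an expected 0.5 × 400 = 200; country A offers that and keeps 200.
Round 2 (country B proposes): rejecting gives country A an expected 0.5 × 200 = 100. Country B offers 100 and keeps 400 − 100 = 300.
Round 1 (country A proposes): rejecting gives country B an expected 0.5 × 300 = 150, so country A offers 150, keeping 250.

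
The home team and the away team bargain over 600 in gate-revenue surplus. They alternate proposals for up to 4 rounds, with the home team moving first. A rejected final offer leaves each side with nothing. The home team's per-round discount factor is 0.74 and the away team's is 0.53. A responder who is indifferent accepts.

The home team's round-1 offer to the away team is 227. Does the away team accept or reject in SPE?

Work out the away team's continuation value if the offer is rejected.
Round 4 (the away team proposes): rejection yields 0 for the home team; the away team offers 0 and keeps 600.
Round 3 (the home team proposes): the away team can get 600 next round, worth 0.53 × 600 = 318 now. The home team offers 318 and keeps 600 − 318 = 282.
Round 2 (the away team proposes): the home team can get 282 next round, worth 0.74 × 282 = 208.68 now; the away team offers that and keeps 391.32.
So by rejecting in round 1, the away team gets 391.32 next round, worth 0.53 × 391.32 = 207.3996 now.
Offer 227 ≥ 207.3996, so the away team accepts.

Accept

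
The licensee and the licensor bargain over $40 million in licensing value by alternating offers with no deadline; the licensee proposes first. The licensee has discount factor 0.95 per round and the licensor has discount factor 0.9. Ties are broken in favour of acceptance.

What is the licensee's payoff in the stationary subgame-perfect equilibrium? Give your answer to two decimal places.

27.59

When the licensee proposes, the licensor accepts any offer worth at least 0.9 times what the licensor would get by proposing next round; and vice versa.
This gives x = 40 − 0.9y and y = 40 − 0.95x, where x and y are each side's share when it proposes.
Hence (1 − 0.9·0.95)x = 40(1 − 0.9), i.e. 0.145·x = 4.
x ≈ 27.5862; the licensor's share is 40 − x ≈ 12.4138.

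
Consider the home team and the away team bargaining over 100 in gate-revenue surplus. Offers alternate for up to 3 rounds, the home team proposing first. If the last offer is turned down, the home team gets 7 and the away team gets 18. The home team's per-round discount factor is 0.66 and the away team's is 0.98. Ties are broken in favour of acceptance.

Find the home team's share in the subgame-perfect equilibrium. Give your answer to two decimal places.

55.04

Work backward from the last round.
Round 3 (the home team proposes): the away team gets 18 if talks fail, so the home team offers 18 and keeps 82.
Round 2 (the away team proposes): the home team can get 82 next round, worth 0.66 × 82 = 54.12 now. The away team offers 54.12 and keeps 100 − 54.12 = 45.88.
Round 1 (the home team proposes): the away team can get 45.88 next round, worth 0.98 × 45.88 = 44.9624 now; the home team offers that and keeps 55.0376.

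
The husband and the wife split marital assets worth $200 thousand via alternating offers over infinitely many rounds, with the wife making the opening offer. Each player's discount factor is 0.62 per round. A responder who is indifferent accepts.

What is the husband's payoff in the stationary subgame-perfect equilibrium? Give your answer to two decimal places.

76.54

In a stationary SPE each proposer offers the other exactly their discounted continuation value.
If the wife keeps x when proposing and the husband keeps y when proposing, then x = 200 − 0.62y and y = 200 − 0.62x.
Solving: x = 200(1 − 0.62) / (1 − 0.62·0.62) = 76 / 0.6156 ≈ 123.4568.
The husband gets 200 − 123.4568 ≈ 76.5432.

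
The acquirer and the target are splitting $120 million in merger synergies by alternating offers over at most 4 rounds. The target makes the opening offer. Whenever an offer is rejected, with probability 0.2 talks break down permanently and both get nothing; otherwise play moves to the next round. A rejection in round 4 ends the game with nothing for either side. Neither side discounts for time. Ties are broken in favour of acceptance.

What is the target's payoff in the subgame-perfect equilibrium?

By backward induction:
Round 4 (the acquirer proposes): rejection yields 0 for the target; the acquirer offers 0 and keeps 120.
Round 3 (the target proposes): rejecting gives the acquirer an expected 0.8 × 120 = 96, so the target offers 96, keeping 24.
Round 2 (the acquirer proposes): rejecting gives the target an expected 0.8 × 24 = 19.2, so the acquirer offers 19.2, keeping 100.8.
Round 1 (the target proposes): rejecting gives the acquirer an expected 0.8 × 100.8 = 80.64; the target offers that and keeps 39.36.

39.36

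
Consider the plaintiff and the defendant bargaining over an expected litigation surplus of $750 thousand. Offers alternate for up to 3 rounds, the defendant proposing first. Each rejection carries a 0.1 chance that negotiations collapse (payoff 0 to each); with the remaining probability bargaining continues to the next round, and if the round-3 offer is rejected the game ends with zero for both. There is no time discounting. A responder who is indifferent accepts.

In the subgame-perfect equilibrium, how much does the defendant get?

By backward induction:
Round 3 (the defendant proposes): rejection yields 0 for the plaintiff; the defendant offers 0 and keeps 750.
Round 2 (the plaintiff proposes): rejecting gives the defendant an expected 0.9 × 750 = 675. The plaintiff offers 675 and keeps 750 − 675 = 75.
Round 1 (the defendant proposes): rejecting gives the plaintiff an expected 0.9 × 75 = 67.5. The defendant offers 67.5 and keeps 750 − 67.5 = 682.5.

682.5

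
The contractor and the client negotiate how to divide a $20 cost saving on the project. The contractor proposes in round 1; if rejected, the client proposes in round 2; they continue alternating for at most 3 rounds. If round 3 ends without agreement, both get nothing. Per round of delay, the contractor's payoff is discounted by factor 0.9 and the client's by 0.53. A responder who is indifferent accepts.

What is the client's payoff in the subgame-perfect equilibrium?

Work backward from the last round.
Round 3 (the contractor proposes): the client will accept anything ≥ 0, so the contractor offers 0 and keeps 20.
Round 2 (the client proposes): the contractor can get 20 next round, worth 0.9 × 20 = 18 now; the client offers that and keeps 2.
Round 1 (the contractor proposes): the client can get 2 next round, worth 0.53 × 2 = 1.06 now; the contractor offers that and keeps 18.94.

1.06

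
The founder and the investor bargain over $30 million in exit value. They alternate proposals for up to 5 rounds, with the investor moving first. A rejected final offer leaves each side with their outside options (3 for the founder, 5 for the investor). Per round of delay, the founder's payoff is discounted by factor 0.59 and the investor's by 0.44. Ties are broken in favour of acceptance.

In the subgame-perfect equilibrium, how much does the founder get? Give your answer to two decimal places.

12.69

Round 5 (the investor proposes): the founder gets 3 if talks fail, so the investor offers 3 and keeps 27.
Round 4 (the founder proposes): the investor can get 27 next round, worth 0.44 × 27 = 11.88 now, so the founder offers 11.88, keeping 18.12.
Round 3 (the investor proposes): the founder can get 18.12 next round, worth 0.59 × 18.12 = 10.6908 now; the investor offers that and keeps 19.3092.
Round 2 (the founder proposes): the investor can get 19.3092 next round, worth 0.44 × 19.3092 = 8.496048 now, so the founder offers 8.496048, keeping 21.503952.
Round 1 (the investor proposes): the founder can get 21.503952 next round, worth 0.59 × 21.503952 = 12.68733168 now. The investor offers 12.68733168 and keeps 30 − 12.68733168 = 17.31266832.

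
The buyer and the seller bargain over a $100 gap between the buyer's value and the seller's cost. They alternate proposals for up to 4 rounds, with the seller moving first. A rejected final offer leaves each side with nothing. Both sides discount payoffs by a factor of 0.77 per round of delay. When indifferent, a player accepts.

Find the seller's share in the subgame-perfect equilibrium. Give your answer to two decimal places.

36.64

Round 4 (the buyer proposes): rejection yields 0 for the seller; the buyer offers 0 and keeps 100.
Round 3 (the seller proposes): the buyer can get 100 next round, worth 0.77 × 100 = 77 now; the seller offers that and keeps 23.
Round 2 (the buyer proposes): the seller can get 23 next round, worth 0.77 × 23 = 17.71 now; the buyer offers that and keeps 82.29.
Round 1 (the seller proposes): the buyer can get 82.29 next round, worth 0.77 × 82.29 = 63.3633 now; the seller offers that and keeps 36.6367.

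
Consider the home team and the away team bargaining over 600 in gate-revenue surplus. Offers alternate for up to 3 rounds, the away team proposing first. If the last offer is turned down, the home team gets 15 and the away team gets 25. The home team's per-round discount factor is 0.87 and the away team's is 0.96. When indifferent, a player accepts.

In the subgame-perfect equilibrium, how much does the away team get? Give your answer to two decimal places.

566.59

Round 3 (the away team proposes): the home team gets 15 if talks fail, so the away team offers 15 and keeps 585.
Round 2 (the home team proposes): the away team can get 585 next round, worth 0.96 × 585 = 561.6 now, so the home team offers 561.6, keeping 38.4.
Round 1 (the away team proposes): the home team can get 38.4 next round, worth 0.87 × 38.4 = 33.408 now, so the away team offers 33.408, keeping 566.592.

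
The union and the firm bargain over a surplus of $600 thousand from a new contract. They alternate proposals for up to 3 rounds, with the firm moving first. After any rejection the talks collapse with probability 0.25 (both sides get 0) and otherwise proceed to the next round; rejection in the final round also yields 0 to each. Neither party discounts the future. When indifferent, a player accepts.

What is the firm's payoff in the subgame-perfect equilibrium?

487.5

By backward induction:
Round 3 (the firm proposes): the union will accept anything ≥ 0, so the firm offers 0 and keeps 600.
Round 2 (the union proposes): rejecting gives the firm an expected 0.75 × 600 = 450, so the union offers 450, keeping 150.
Round 1 (the firm proposes): rejecting gives the union an expected 0.75 × 150 = 112.5; the firm offers that and keeps 487.5.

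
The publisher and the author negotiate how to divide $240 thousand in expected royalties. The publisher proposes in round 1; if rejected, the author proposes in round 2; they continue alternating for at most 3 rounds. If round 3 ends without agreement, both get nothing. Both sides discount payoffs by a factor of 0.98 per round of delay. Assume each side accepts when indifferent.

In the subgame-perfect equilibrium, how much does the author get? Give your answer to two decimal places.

Round 3 (the publisher proposes): rejection yields 0 for the author; the publisher offers 0 and keeps 240.
Round 2 (the author proposes): the publisher can get 240 next round, worth 0.98 × 240 = 235.2 now. The author offers 235.2 and keeps 240 − 235.2 = 4.8.
Round 1 (the publisher proposes): the author can get 4.8 next round, worth 0.98 × 4.8 = 4.704 now, so the publisher offers 4.704, keeping 235.296.

4.70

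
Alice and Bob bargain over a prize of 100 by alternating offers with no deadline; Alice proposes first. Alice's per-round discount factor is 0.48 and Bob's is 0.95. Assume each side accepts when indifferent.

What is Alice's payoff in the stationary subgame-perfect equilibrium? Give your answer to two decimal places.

Let x be Alice's share when Alice proposes and y be Bob's share when Bob proposes.
Bob accepts iff offered ≥ 0.95·y, so x = 100 − 0.95y. Symmetrically y = 100 − 0.48x.
Substituting: x = 100 − 0.95(100 − 0.48x), giving x(1 − 0.48·0.95) = 100(1 − 0.95).
So x = 100 × 0.05 / 0.544 ≈ 9.1912, and Bob receives 100 − x ≈ 90.8088.

9.19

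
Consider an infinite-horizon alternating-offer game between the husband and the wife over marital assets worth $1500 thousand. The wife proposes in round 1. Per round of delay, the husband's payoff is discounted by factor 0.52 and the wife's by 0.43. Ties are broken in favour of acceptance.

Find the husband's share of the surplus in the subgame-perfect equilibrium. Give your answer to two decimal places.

572.64

When the wife proposes, the husband accepts any offer worth at least 0.52 times what the husband would get by proposing next round; and vice versa.
This gives x = 1500 − 0.52y and y = 1500 − 0.43x, where x and y are each side's share when it proposes.
Hence (1 − 0.52·0.43)x = 1500(1 − 0.52), i.e. 0.7764·x = 720.
x ≈ 927.3570; the husband's share is 1500 − x ≈ 572.6430.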